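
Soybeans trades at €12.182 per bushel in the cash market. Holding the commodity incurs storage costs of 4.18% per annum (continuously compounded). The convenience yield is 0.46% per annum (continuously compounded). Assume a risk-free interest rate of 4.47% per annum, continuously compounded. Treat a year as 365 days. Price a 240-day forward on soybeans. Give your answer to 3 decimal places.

€12.856 per bushel

Net carry = r + u − y = 0.0447 + 0.0418 − 0.0046 = 0.0819
F = S·e^((r+u−y)T) = 12.182 · e^(0.0819 × 240/365) = 12.182 · e^0.053852
= 12.182 × 1.055328 = €12.856 per bushel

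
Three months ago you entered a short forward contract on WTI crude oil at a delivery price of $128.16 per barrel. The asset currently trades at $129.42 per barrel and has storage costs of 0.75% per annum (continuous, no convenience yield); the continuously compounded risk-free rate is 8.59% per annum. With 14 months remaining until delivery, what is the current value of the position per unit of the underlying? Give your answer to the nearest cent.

Current fair forward for the remaining 14 months: F = S·e^((r + u)·T), (r + u) = 0.0859 + 0.0075 = 0.0934
F = 129.42 · e^(0.0934 × 14/12) = 129.42 × 1.115125 = 144.3195
Value of long forward = (F − K)·e^(−rT) = (144.3195 − 128.16) · e^(−0.0859·14/12)
= 16.1595 × 0.904641 = 14.62
Short position value = −(long value) = -$14.62

-$14.62 per barrel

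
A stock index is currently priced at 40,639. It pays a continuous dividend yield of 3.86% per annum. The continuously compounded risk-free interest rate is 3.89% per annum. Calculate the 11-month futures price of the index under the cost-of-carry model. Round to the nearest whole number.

F = S·e^((r − q)T) = 40639 · e^((0.0389 − 0.0386) × 11/12)
= 40639 · e^0.000275 = 40639 × 1.000275
F = 40,650

40,650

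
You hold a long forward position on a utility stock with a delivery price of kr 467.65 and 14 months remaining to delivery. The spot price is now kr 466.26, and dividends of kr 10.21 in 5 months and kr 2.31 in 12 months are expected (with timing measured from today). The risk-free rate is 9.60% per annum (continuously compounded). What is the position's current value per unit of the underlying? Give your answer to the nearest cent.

kr 36.25

PV(remaining dividends) I = 10.21·e^(−0.0960·5/12) + 2.31·e^(−0.0960·12/12) = 11.9082
Current forward F = (S − I)·e^(rT) = (466.26 − 11.9082)·e^(0.0960·14/12) = 454.3518 × 1.118513 = 508.1984
Value (long) = (F − K)·e^(−rT) = (508.1984 − 467.65) × 0.894044 = 36.2521
Value = kr 36.25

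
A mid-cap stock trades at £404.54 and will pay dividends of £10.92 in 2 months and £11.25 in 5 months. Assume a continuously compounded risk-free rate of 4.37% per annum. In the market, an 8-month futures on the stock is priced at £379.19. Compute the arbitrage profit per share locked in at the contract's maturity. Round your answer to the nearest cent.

£14.77 per share

PV(dividends) I = 10.92·e^(−0.0437·2/12) + 11.25·e^(−0.0437·5/12) = 21.8878
Fair futures F* = (S − I)·e^(rT) = (404.54 − 21.8878)·e^0.029133 = 382.6522 × 1.029562 = 393.9642
Market £379.19 < fair 393.9642: forward underpriced → reverse cash-and-carry (short the stock, invest proceeds at r, pay the dividends, go long the forward).
Profit at T = |F_mkt − F*| = |379.19 − 393.9642| = £14.77 per share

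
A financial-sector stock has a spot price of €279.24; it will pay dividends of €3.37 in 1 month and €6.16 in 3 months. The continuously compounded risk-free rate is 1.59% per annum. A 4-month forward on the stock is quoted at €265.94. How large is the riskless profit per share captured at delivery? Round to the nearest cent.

PV(dividends) I = 3.37·e^(−0.0159·1/12) + 6.16·e^(−0.0159·3/12) = 9.5011
Fair forward F* = (S − I)·e^(rT) = (279.24 − 9.5011)·e^0.005300 = 269.7389 × 1.005314 = 271.1723
Market €265.94 < fair 271.1723: forward underpriced → reverse cash-and-carry (short the stock, invest proceeds at r, pay the dividends, go long the forward).
Profit at T = |F_mkt − F*| = |265.94 − 271.1723| = €5.23 per share

€5.23 per share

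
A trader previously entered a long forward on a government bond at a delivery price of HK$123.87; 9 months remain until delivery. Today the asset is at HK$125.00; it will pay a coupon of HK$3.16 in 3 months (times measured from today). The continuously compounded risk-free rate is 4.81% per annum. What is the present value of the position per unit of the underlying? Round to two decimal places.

PV(remaining coupons) I = 3.16·e^(−0.0481·3/12) = 3.1222
Current forward F = (S − I)·e^(rT) = (125.00 − 3.1222)·e^(0.0481·9/12) = 121.8778 × 1.036734 = 126.3549
Value (long) = (F − K)·e^(−rT) = (126.3549 − 123.87) × 0.964568 = 2.3969
Value = HK$2.40

HK$2.40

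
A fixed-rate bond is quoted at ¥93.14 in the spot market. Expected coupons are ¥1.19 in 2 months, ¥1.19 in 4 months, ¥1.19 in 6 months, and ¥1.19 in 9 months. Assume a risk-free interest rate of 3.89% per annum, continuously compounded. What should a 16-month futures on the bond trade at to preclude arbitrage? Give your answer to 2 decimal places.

PV(coupons) I = 1.19·e^(−0.0389·2/12) + 1.19·e^(−0.0389·4/12) + 1.19·e^(−0.0389·6/12) + 1.19·e^(−0.0389·9/12)
I = 1.1823 + 1.1747 + 1.1671 + 1.1558 = 4.6799
F = (S − I)·e^(rT) = (93.14 − 4.6799) · e^(0.0389·16/12)
= 88.4601 · e^0.051867 = 88.4601 × 1.053236 = ¥93.17

¥93.17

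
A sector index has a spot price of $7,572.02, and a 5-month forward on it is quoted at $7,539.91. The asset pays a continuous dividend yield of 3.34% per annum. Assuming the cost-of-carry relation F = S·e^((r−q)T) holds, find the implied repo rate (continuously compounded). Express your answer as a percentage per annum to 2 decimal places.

From F = S·e^((r−q)T): (r − q) = ln(F/S)/T
ln(7539.91/7572.02) = ln(0.995759) = -0.004250
(r − q) = -0.004250 / (5/12) = -0.010200
r = ln(F/S)/T + q = -0.010200 + 0.0334 = 0.023200
r = 2.32%

2.32%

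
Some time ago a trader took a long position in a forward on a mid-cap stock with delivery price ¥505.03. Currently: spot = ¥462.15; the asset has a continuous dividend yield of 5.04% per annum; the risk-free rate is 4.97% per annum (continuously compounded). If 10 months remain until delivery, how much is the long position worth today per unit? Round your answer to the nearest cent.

-¥41.40

Current fair forward for the remaining 10 months: F = S·e^((r − q)·T), (r − q) = 0.0497 − 0.0504 = -0.0007
F = 462.15 · e^(-0.0007 × 10/12) = 462.15 × 0.999417 = 461.8806
Value of long forward = (F − K)·e^(−rT) = (461.8806 − 505.03) · e^(−0.0497·10/12)
= -43.1494 × 0.959429 = -41.40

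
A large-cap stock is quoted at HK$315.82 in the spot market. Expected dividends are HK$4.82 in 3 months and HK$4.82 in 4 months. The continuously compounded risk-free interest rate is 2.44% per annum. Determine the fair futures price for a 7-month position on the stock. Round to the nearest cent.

PV(dividends) I = 4.82·e^(−0.0244·3/12) + 4.82·e^(−0.0244·4/12)
I = 4.7907 + 4.7810 = 9.5717
F = (S − I)·e^(rT) = (315.82 − 9.5717) · e^(0.0244·7/12)
= 306.2483 · e^0.014233 = 306.2483 × 1.014335 = HK$310.64

HK$310.64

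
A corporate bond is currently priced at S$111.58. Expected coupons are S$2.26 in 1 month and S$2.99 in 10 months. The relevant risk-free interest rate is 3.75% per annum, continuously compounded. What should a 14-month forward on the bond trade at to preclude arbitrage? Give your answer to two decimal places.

PV(coupons) I = 2.26·e^(−0.0375·1/12) + 2.99·e^(−0.0375·10/12)
I = 2.2529 + 2.8980 = 5.1509
F = (S − I)·e^(rT) = (111.58 − 5.1509) · e^(0.0375·14/12)
= 106.4291 · e^0.043750 = 106.4291 × 1.044721 = S$111.19

S$111.19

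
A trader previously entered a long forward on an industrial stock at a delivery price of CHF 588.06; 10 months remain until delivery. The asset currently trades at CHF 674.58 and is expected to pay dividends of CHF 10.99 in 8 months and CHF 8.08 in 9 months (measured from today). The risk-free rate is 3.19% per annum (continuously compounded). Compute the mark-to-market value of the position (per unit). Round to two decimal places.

CHF 83.30

PV(remaining dividends) I = 10.99·e^(−0.0319·8/12) + 8.08·e^(−0.0319·9/12) = 18.6477
Current forward F = (S − I)·e^(rT) = (674.58 − 18.6477)·e^(0.0319·10/12) = 655.9323 × 1.026940 = 673.6031
Value (long) = (F − K)·e^(−rT) = (673.6031 − 588.06) × 0.973767 = 83.2990
Value = CHF 83.30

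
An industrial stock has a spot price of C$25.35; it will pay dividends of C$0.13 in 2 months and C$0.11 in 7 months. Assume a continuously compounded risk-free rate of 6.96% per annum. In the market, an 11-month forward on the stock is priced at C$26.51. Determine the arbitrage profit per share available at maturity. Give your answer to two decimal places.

PV(dividends) I = 0.13·e^(−0.0696·2/12) + 0.11·e^(−0.0696·7/12) = 0.2341
Fair forward F* = (S − I)·e^(rT) = (25.35 − 0.2341)·e^0.063800 = 25.1159 × 1.065879 = 26.7705
Market C$26.51 < fair 26.7705: forward underpriced → reverse cash-and-carry (short the stock, invest proceeds at r, pay the dividends, go long the forward).
Profit at T = |F_mkt − F*| = |26.51 − 26.7705| = C$0.26 per share

C$0.26 per share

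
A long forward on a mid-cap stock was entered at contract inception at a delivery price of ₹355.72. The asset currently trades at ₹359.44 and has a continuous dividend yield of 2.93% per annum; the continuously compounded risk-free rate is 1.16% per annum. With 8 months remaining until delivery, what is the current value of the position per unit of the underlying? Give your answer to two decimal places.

-₹0.49

Current fair forward for the remaining 8 months: F = S·e^((r − q)·T), (r − q) = 0.0116 − 0.0293 = -0.0177
F = 359.44 · e^(-0.0177 × 8/12) = 359.44 × 0.988269 = 355.2234
Value of long forward = (F − K)·e^(−rT) = (355.2234 − 355.72) · e^(−0.0116·8/12)
= -0.4966 × 0.992296 = -0.49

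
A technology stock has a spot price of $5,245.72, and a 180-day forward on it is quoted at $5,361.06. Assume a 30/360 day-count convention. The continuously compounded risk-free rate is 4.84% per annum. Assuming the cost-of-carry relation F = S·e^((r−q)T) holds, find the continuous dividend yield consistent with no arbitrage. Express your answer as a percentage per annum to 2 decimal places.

0.49%

From F = S·e^((r−q)T): (r − q) = ln(F/S)/T
ln(5361.06/5245.72) = ln(1.021987) = 0.021749
(r − q) = 0.021749 / (180/360) = 0.043498
q = r − ln(F/S)/T = 0.0484 − 0.043498 = 0.004902
q = 0.49%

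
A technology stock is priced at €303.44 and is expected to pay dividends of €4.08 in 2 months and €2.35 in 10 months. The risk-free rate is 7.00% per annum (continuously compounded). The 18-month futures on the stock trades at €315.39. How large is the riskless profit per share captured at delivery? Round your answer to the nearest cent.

PV(dividends) I = 4.08·e^(−0.0700·2/12) + 2.35·e^(−0.0700·10/12) = 6.2495
Fair futures F* = (S − I)·e^(rT) = (303.44 − 6.2495)·e^0.105000 = 297.1905 × 1.110711 = 330.0928
Market €315.39 < fair 330.0928: forward underpriced → reverse cash-and-carry (short the stock, invest proceeds at r, pay the dividends, go long the forward).
Profit at T = |F_mkt − F*| = |315.39 − 330.0928| = €14.70 per share

€14.70 per share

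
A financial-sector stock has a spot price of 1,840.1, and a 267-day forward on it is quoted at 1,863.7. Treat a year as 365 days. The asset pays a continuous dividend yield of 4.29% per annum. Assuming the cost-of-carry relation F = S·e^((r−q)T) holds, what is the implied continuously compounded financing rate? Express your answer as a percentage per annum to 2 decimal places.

6.03%

From F = S·e^((r−q)T): (r − q) = ln(F/S)/T
ln(1863.7/1840.1) = ln(1.012825) = 0.012743
(r − q) = 0.012743 / (267/365) = 0.017420
r = ln(F/S)/T + q = 0.017420 + 0.0429 = 0.060320
r = 6.03%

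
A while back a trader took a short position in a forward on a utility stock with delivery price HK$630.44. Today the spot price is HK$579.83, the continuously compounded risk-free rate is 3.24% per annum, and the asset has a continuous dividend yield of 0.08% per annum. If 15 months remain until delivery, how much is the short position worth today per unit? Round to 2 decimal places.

Current fair forward for the remaining 15 months: F = S·e^((r − q)·T), (r − q) = 0.0324 − 0.0008 = 0.0316
F = 579.83 · e^(0.0316 × 15/12) = 579.83 × 1.040290 = 603.1914
Value of long forward = (F − K)·e^(−rT) = (603.1914 − 630.44) · e^(−0.0324·15/12)
= -27.2486 × 0.960309 = -26.17
Short position value = −(long value) = HK$26.17

HK$26.17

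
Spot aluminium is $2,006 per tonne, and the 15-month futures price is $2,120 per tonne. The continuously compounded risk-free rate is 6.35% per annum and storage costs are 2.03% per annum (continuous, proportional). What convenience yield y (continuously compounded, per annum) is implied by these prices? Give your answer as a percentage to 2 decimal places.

F = S·e^((r+u−y)T) ⇒ (r+u−y) = ln(F/S)/T
ln(2120/2006) = 0.055273; /T ⇒ 0.044218
y = r + u − ln(F/S)/T = 0.0635 + 0.0203 − 0.044218 = 0.039582
y = 3.96%

3.96%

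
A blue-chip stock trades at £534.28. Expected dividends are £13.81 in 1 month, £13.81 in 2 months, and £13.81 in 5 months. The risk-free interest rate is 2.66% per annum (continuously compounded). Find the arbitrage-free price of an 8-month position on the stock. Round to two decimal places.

£501.92

PV(dividends) I = 13.81·e^(−0.0266·1/12) + 13.81·e^(−0.0266·2/12) + 13.81·e^(−0.0266·5/12)
I = 13.7794 + 13.7489 + 13.6578 = 41.1861
F = (S − I)·e^(rT) = (534.28 − 41.1861) · e^(0.0266·8/12)
= 493.0939 · e^0.017733 = 493.0939 × 1.017891 = £501.92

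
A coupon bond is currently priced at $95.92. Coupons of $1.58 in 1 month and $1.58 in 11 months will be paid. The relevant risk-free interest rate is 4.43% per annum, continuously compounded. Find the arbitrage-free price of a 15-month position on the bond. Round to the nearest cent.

PV(coupons) I = 1.58·e^(−0.0443·1/12) + 1.58·e^(−0.0443·11/12)
I = 1.5742 + 1.5171 = 3.0913
F = (S − I)·e^(rT) = (95.92 − 3.0913) · e^(0.0443·15/12)
= 92.8287 · e^0.055375 = 92.8287 × 1.056937 = $98.11

$98.11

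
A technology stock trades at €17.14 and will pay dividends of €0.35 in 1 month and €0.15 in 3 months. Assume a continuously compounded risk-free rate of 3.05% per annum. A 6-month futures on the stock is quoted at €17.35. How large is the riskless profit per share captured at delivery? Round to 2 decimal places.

PV(dividends) I = 0.35·e^(−0.0305·1/12) + 0.15·e^(−0.0305·3/12) = 0.4980
Fair futures F* = (S − I)·e^(rT) = (17.14 − 0.4980)·e^0.015250 = 16.6420 × 1.015367 = 16.8977
Market €17.35 > fair 16.8977: forward overpriced → cash-and-carry (borrow at r, buy the stock and collect the dividends, short the forward).
Profit at T = |F_mkt − F*| = |17.35 − 16.8977| = €0.45 per share

€0.45 per share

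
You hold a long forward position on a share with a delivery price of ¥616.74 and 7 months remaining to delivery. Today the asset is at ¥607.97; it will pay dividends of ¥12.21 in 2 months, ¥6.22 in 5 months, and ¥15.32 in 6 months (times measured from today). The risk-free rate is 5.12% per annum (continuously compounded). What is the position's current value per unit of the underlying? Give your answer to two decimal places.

-¥23.75

PV(remaining dividends) I = 12.21·e^(−0.0512·2/12) + 6.22·e^(−0.0512·5/12) + 15.32·e^(−0.0512·6/12) = 33.1277
Current forward F = (S − I)·e^(rT) = (607.97 − 33.1277)·e^(0.0512·7/12) = 574.8423 × 1.030317 = 592.2698
Value (long) = (F − K)·e^(−rT) = (592.2698 − 616.74) × 0.970575 = -23.7502
Value = -¥23.75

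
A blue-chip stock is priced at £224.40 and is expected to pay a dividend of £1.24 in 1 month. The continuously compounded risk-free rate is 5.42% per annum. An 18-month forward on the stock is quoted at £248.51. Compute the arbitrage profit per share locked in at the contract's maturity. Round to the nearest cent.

PV(dividends) I = 1.24·e^(−0.0542·1/12) = 1.2344
Fair forward F* = (S − I)·e^(rT) = (224.40 − 1.2344)·e^0.081300 = 223.1656 × 1.084696 = 242.0668
Market £248.51 > fair 242.0668: forward overpriced → cash-and-carry (borrow at r, buy the stock and collect the dividends, short the forward).
Profit at T = |F_mkt − F*| = |248.51 − 242.0668| = £6.44 per share

£6.44 per share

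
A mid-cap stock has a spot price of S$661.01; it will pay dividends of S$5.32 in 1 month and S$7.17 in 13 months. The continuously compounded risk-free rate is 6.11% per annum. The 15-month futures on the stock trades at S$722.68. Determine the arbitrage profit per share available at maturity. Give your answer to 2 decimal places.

S$22.16 per share

PV(dividends) I = 5.32·e^(−0.0611·1/12) + 7.17·e^(−0.0611·13/12) = 12.0038
Fair futures F* = (S − I)·e^(rT) = (661.01 − 12.0038)·e^0.076375 = 649.0062 × 1.079367 = 700.5159
Market S$722.68 > fair 700.5159: forward overpriced → cash-and-carry (borrow at r, buy the stock and collect the dividends, short the forward).
Profit at T = |F_mkt − F*| = |722.68 − 700.5159| = S$22.16 per share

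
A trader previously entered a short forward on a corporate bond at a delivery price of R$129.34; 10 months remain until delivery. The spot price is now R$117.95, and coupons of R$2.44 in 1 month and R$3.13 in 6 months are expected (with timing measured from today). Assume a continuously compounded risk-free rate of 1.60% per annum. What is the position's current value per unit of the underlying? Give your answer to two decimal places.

PV(remaining coupons) I = 2.44·e^(−0.0160·1/12) + 3.13·e^(−0.0160·6/12) = 5.5418
Current forward F = (S − I)·e^(rT) = (117.95 − 5.5418)·e^(0.0160·10/12) = 112.4082 × 1.013423 = 113.9171
Value (long) = (F − K)·e^(−rT) = (113.9171 − 129.34) × 0.986755 = -15.2186
Short position value = −(long value) = R$15.22

R$15.22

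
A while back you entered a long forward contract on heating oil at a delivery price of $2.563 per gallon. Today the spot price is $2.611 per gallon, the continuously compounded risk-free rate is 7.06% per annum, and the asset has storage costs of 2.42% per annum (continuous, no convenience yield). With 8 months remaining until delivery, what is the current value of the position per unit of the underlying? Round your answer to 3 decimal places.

Current fair forward for the remaining 8 months: F = S·e^((r + u)·T), (r + u) = 0.0706 + 0.0242 = 0.0948
F = 2.611 · e^(0.0948 × 8/12) = 2.611 × 1.065240 = 2.7813
Value of long forward = (F − K)·e^(−rT) = (2.7813 − 2.563) · e^(−0.0706·8/12)
= 0.2183 × 0.954024 = 0.208

$0.208 per gallon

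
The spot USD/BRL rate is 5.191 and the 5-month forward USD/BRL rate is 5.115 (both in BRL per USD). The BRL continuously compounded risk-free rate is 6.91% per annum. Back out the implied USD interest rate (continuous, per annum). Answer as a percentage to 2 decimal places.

F = S·e^((r_BRL − r_USD)T) ⇒ r_USD = r_BRL − ln(F/S)/T
ln(5.115/5.191) = -0.014749; /(5/12) = -0.035398
r_USD = 0.0691 + 0.035398 = 0.104498
r_USD = 10.45%

10.45%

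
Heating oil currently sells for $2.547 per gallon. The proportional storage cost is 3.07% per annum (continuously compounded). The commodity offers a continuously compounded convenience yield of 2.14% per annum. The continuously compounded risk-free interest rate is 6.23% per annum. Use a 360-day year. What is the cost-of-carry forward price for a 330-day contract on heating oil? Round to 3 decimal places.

$2.720 per gallon

Net carry = r + u − y = 0.0623 + 0.0307 − 0.0214 = 0.0716
F = S·e^((r+u−y)T) = 2.547 · e^(0.0716 × 330/360) = 2.547 · e^0.065633
= 2.547 × 1.067835 = $2.720 per gallon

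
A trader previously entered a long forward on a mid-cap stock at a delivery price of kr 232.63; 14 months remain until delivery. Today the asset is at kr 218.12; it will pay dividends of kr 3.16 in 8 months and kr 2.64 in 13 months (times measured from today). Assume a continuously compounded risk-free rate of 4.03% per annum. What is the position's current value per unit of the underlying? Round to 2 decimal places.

PV(remaining dividends) I = 3.16·e^(−0.0403·8/12) + 2.64·e^(−0.0403·13/12) = 5.6035
Current forward F = (S − I)·e^(rT) = (218.12 − 5.6035)·e^(0.0403·14/12) = 212.5165 × 1.048139 = 222.7468
Value (long) = (F − K)·e^(−rT) = (222.7468 − 232.63) × 0.954071 = -9.4293
Value = -kr 9.43

-kr 9.43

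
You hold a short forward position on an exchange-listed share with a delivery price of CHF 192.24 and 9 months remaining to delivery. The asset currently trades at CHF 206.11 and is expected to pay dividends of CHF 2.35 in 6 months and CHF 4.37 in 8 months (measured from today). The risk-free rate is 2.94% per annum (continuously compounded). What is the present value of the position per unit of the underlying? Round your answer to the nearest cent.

-CHF 11.46

PV(remaining dividends) I = 2.35·e^(−0.0294·6/12) + 4.37·e^(−0.0294·8/12) = 6.6009
Current forward F = (S − I)·e^(rT) = (206.11 − 6.6009)·e^(0.0294·9/12) = 199.5091 × 1.022295 = 203.9572
Value (long) = (F − K)·e^(−rT) = (203.9572 − 192.24) × 0.978191 = 11.4617
Short position value = −(long value) = -CHF 11.46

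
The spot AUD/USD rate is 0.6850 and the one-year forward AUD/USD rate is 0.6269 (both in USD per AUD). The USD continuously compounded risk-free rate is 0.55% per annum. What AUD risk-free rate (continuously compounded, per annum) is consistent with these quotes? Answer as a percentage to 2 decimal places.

F = S·e^((r_USD − r_AUD)T) ⇒ r_AUD = r_USD − ln(F/S)/T
ln(0.6269/0.6850) = -0.088632; /(12/12) = -0.088632
r_AUD = 0.0055 + 0.088632 = 0.094132
r_AUD = 9.41%

9.41%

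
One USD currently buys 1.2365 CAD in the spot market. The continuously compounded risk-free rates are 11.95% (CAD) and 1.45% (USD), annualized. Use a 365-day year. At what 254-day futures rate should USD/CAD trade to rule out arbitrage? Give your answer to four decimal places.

1.3302

F = S·e^((r_CAD − r_USD)T) = 1.2365 · e^((0.1195 − 0.0145) × 254/365)
= 1.2365 · e^0.073068 = 1.2365 × 1.075804
F = 1.3302 CAD per USD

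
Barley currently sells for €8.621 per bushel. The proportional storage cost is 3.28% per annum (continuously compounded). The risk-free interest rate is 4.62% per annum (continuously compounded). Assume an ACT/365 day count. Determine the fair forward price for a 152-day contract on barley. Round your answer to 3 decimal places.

€8.909 per bushel

Net carry = r + u − y = 0.0462 + 0.0328 − 0.0000 = 0.0790
F = S·e^((r+u−y)T) = 8.621 · e^(0.0790 × 152/365) = 8.621 · e^0.032899
= 8.621 × 1.033446 = €8.909 per bushel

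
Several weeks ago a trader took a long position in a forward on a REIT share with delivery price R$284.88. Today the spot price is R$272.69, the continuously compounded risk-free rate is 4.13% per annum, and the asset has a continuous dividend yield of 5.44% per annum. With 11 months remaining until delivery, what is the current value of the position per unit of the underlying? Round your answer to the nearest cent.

Current fair forward for the remaining 11 months: F = S·e^((r − q)·T), (r − q) = 0.0413 − 0.0544 = -0.0131
F = 272.69 · e^(-0.0131 × 11/12) = 272.69 × 0.988063 = 269.4349
Value of long forward = (F − K)·e^(−rT) = (269.4349 − 284.88) · e^(−0.0413·11/12)
= -15.4451 × 0.962849 = -14.87

-R$14.87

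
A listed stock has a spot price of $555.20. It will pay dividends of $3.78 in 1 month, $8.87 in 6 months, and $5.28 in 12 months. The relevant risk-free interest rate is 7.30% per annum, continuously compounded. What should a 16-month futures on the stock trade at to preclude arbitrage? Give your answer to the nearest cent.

PV(dividends) I = 3.78·e^(−0.0730·1/12) + 8.87·e^(−0.0730·6/12) + 5.28·e^(−0.0730·12/12)
I = 3.7571 + 8.5521 + 4.9083 = 17.2175
F = (S − I)·e^(rT) = (555.20 − 17.2175) · e^(0.0730·16/12)
= 537.9825 · e^0.097333 = 537.9825 × 1.102227 = $592.98

$592.98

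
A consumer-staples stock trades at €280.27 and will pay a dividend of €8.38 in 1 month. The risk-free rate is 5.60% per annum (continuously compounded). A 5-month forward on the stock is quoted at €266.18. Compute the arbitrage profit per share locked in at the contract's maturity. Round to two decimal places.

PV(dividends) I = 8.38·e^(−0.0560·1/12) = 8.3410
Fair forward F* = (S − I)·e^(rT) = (280.27 − 8.3410)·e^0.023333 = 271.9290 × 1.023607 = 278.3484
Market €266.18 < fair 278.3484: forward underpriced → reverse cash-and-carry (short the stock, invest proceeds at r, pay the dividends, go long the forward).
Profit at T = |F_mkt − F*| = |266.18 − 278.3484| = €12.17 per share

€12.17 per share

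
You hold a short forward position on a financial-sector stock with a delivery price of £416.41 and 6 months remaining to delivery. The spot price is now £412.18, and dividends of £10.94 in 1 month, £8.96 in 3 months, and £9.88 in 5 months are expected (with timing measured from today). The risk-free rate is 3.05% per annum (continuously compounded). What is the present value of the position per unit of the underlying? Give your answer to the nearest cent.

PV(remaining dividends) I = 10.94·e^(−0.0305·1/12) + 8.96·e^(−0.0305·3/12) + 9.88·e^(−0.0305·5/12) = 29.5594
Current forward F = (S − I)·e^(rT) = (412.18 − 29.5594)·e^(0.0305·6/12) = 382.6206 × 1.015367 = 388.5003
Value (long) = (F − K)·e^(−rT) = (388.5003 − 416.41) × 0.984866 = -27.4873
Short position value = −(long value) = £27.49

£27.49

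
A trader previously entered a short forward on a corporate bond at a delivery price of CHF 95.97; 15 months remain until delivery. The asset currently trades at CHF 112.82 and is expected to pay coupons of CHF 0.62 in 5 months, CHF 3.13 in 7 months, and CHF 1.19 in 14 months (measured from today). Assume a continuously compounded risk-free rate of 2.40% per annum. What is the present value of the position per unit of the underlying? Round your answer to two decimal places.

PV(remaining coupons) I = 0.62·e^(−0.0240·5/12) + 3.13·e^(−0.0240·7/12) + 1.19·e^(−0.0240·14/12) = 4.8575
Current forward F = (S − I)·e^(rT) = (112.82 − 4.8575)·e^(0.0240·15/12) = 107.9625 × 1.030455 = 111.2505
Value (long) = (F − K)·e^(−rT) = (111.2505 − 95.97) × 0.970446 = 14.8289
Short position value = −(long value) = -CHF 14.83

-CHF 14.83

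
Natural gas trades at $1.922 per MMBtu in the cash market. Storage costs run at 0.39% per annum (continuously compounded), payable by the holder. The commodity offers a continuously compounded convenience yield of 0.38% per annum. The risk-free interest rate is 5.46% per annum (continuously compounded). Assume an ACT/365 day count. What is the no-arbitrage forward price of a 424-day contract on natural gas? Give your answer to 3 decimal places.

$2.048 per MMBtu

Net carry = r + u − y = 0.0546 + 0.0039 − 0.0038 = 0.0547
F = S·e^((r+u−y)T) = 1.922 · e^(0.0547 × 424/365) = 1.922 · e^0.063542
= 1.922 × 1.065604 = $2.048 per MMBtu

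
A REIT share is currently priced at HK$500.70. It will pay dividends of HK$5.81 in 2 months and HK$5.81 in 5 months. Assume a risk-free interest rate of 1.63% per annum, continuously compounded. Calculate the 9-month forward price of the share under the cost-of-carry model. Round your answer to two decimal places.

PV(dividends) I = 5.81·e^(−0.0163·2/12) + 5.81·e^(−0.0163·5/12)
I = 5.7942 + 5.7707 = 11.5649
F = (S − I)·e^(rT) = (500.70 − 11.5649) · e^(0.0163·9/12)
= 489.1351 · e^0.012225 = 489.1351 × 1.012300 = HK$495.15

HK$495.15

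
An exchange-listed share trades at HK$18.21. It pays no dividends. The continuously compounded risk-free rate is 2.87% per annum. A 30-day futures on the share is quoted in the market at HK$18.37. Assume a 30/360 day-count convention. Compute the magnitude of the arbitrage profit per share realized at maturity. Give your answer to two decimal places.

Fair futures: F* = S·e^(carry·T), with carry = r = 0.0287
F* = 18.21 · e^(0.0287 × 30/360) = 18.21 · e^0.002392 = 18.21 × 1.002395 = HK$18.2536
Market HK$18.37 > fair HK$18.2536: forward overpriced → cash-and-carry (buy spot, short the forward).
At maturity, profit = |F_mkt − F*| = |18.37 − 18.2536| = HK$0.12 per share

HK$0.12 per share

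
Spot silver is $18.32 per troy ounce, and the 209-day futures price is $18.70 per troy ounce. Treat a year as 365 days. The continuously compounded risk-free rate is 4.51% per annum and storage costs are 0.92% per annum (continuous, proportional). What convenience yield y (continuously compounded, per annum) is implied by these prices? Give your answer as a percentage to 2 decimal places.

1.84%

F = S·e^((r+u−y)T) ⇒ (r+u−y) = ln(F/S)/T
ln(18.70/18.32) = 0.020530; /T ⇒ 0.035854
y = r + u − ln(F/S)/T = 0.0451 + 0.0092 − 0.035854 = 0.018446
y = 1.84%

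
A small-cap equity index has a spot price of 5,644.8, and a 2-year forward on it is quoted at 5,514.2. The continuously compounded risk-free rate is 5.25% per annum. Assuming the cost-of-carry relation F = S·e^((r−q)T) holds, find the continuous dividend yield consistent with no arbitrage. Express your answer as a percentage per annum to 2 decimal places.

From F = S·e^((r−q)T): (r − q) = ln(F/S)/T
ln(5514.2/5644.8) = ln(0.976864) = -0.023408
(r − q) = -0.023408 / (2) = -0.011704
q = r − ln(F/S)/T = 0.0525 + 0.011704 = 0.064204
q = 6.42%

6.42%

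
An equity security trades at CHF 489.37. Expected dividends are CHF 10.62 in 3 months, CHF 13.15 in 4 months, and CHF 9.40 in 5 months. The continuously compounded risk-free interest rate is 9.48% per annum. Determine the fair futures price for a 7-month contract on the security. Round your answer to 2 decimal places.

PV(dividends) I = 10.62·e^(−0.0948·3/12) + 13.15·e^(−0.0948·4/12) + 9.40·e^(−0.0948·5/12)
I = 10.3713 + 12.7410 + 9.0359 = 32.1482
F = (S − I)·e^(rT) = (489.37 − 32.1482) · e^(0.0948·7/12)
= 457.2218 · e^0.055300 = 457.2218 × 1.056858 = CHF 483.22

CHF 483.22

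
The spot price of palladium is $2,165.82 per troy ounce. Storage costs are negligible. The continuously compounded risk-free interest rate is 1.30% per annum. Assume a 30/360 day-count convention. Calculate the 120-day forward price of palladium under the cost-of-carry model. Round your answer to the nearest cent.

F = S·e^(rT) = 2165.82 · e^(0.0130 × 120/360) = 2165.82 · e^0.00433333
= 2165.82 × 1.00434273 = $2,175.23 per troy ounce

$2,175.23 per troy ounce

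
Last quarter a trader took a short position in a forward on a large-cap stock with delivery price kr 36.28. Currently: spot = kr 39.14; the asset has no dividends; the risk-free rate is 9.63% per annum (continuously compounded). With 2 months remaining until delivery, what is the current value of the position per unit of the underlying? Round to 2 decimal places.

Current fair forward for the remaining 2 months: F = S·e^(r·T), r = 0.0963
F = 39.14 · e^(0.0963 × 2/12) = 39.14 × 1.016179 = 39.7732
Value of long forward = (F − K)·e^(−rT) = (39.7732 − 36.28) · e^(−0.0963·2/12)
= 3.4932 × 0.984078 = 3.44
Short position value = −(long value) = -kr 3.44

-kr 3.44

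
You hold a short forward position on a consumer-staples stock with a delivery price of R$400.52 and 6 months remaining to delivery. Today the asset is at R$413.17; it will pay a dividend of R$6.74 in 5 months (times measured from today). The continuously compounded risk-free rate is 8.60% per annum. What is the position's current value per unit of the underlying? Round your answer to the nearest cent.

PV(remaining dividends) I = 6.74·e^(−0.0860·5/12) = 6.5028
Current forward F = (S − I)·e^(rT) = (413.17 − 6.5028)·e^(0.0860·6/12) = 406.6672 × 1.043938 = 424.5353
Value (long) = (F − K)·e^(−rT) = (424.5353 − 400.52) × 0.957911 = 23.0045
Short position value = −(long value) = -R$23.00

-R$23.00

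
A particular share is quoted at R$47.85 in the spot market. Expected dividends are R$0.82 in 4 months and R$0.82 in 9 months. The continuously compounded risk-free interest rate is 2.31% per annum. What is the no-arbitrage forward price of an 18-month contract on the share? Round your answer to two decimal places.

PV(dividends) I = 0.82·e^(−0.0231·4/12) + 0.82·e^(−0.0231·9/12)
I = 0.8137 + 0.8059 = 1.6196
F = (S − I)·e^(rT) = (47.85 − 1.6196) · e^(0.0231·18/12)
= 46.2304 · e^0.034650 = 46.2304 × 1.035257 = R$47.86

R$47.86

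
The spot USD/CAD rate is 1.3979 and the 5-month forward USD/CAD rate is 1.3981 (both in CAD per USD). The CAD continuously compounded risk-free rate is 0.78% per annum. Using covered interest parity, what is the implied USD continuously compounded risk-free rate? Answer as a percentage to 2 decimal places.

0.75%

F = S·e^((r_CAD − r_USD)T) ⇒ r_USD = r_CAD − ln(F/S)/T
ln(1.3981/1.3979) = 0.000143; /(5/12) = 0.000343
r_USD = 0.0078 − 0.000343 = 0.007457
r_USD = 0.75%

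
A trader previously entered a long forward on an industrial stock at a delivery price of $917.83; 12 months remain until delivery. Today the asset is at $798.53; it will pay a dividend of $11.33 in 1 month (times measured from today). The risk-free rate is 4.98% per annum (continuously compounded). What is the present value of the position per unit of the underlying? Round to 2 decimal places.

-$85.99

PV(remaining dividends) I = 11.33·e^(−0.0498·1/12) = 11.2831
Current forward F = (S − I)·e^(rT) = (798.53 − 11.2831)·e^(0.0498·12/12) = 787.2469 × 1.051061 = 827.4445
Value (long) = (F − K)·e^(−rT) = (827.4445 − 917.83) × 0.951420 = -85.9946
Value = -$85.99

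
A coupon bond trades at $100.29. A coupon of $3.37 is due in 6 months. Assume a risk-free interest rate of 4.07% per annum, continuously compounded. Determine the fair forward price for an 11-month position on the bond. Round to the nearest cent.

PV(coupons) I = 3.37·e^(−0.0407·6/12)
I = 3.3021
F = (S − I)·e^(rT) = (100.29 − 3.3021) · e^(0.0407·11/12)
= 96.9879 · e^0.037308 = 96.9879 × 1.038013 = $100.67

$100.67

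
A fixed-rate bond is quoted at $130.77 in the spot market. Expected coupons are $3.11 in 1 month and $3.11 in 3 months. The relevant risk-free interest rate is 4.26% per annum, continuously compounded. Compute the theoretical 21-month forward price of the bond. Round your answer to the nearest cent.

$134.24

PV(coupons) I = 3.11·e^(−0.0426·1/12) + 3.11·e^(−0.0426·3/12)
I = 3.0990 + 3.0771 = 6.1761
F = (S − I)·e^(rT) = (130.77 − 6.1761) · e^(0.0426·21/12)
= 124.5939 · e^0.074550 = 124.5939 × 1.077399 = $134.24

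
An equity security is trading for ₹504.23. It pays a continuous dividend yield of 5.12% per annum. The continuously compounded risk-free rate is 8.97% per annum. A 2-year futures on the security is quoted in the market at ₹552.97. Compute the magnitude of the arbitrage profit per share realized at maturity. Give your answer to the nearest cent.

₹8.38 per share

Fair futures: F* = S·e^(carry·T), with carry = (r − q) = 0.0897 − 0.0512 = 0.0385
F* = 504.23 · e^(0.0385 × 2) = 504.23 · e^0.077000 = 504.23 × 1.080042 = ₹544.5896
Market ₹552.97 > fair ₹544.5896: forward overpriced → cash-and-carry (buy spot, short the forward).
At maturity, profit = |F_mkt − F*| = |552.97 − 544.5896| = ₹8.38 per share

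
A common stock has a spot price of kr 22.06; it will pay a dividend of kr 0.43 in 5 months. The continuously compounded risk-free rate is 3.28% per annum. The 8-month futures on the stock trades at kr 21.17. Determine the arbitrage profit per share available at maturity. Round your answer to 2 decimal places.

PV(dividends) I = 0.43·e^(−0.0328·5/12) = 0.4242
Fair futures F* = (S − I)·e^(rT) = (22.06 − 0.4242)·e^0.021867 = 21.6358 × 1.022108 = 22.1141
Market kr 21.17 < fair 22.1141: forward underpriced → reverse cash-and-carry (short the stock, invest proceeds at r, pay the dividends, go long the forward).
Profit at T = |F_mkt − F*| = |21.17 − 22.1141| = kr 0.94 per share

kr 0.94 per share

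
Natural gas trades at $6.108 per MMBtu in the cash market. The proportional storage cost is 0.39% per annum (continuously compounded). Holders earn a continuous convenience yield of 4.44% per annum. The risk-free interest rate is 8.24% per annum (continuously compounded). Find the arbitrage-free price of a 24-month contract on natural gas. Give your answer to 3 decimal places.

Net carry = r + u − y = 0.0824 + 0.0039 − 0.0444 = 0.0419
F = S·e^((r+u−y)T) = 6.108 · e^(0.0419 × 24/12) = 6.108 · e^0.083800
= 6.108 × 1.087411 = $6.642 per MMBtu

$6.642 per MMBtu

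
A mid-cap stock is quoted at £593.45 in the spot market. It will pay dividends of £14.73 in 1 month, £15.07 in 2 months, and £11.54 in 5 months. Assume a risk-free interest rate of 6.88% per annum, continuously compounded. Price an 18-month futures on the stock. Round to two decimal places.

PV(dividends) I = 14.73·e^(−0.0688·1/12) + 15.07·e^(−0.0688·2/12) + 11.54·e^(−0.0688·5/12)
I = 14.6458 + 14.8982 + 11.2139 = 40.7579
F = (S − I)·e^(rT) = (593.45 − 40.7579) · e^(0.0688·18/12)
= 552.6921 · e^0.103200 = 552.6921 × 1.108713 = £612.78

£612.78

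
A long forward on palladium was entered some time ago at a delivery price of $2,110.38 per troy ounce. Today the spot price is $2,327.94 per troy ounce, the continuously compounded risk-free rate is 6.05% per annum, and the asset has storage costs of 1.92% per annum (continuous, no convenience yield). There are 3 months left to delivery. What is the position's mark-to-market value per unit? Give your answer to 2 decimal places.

Current fair forward for the remaining 3 months: F = S·e^((r + u)·T), (r + u) = 0.0605 + 0.0192 = 0.0797
F = 2327.94 · e^(0.0797 × 3/12) = 2327.94 × 1.02012483 = 2374.7894
Value of long forward = (F − K)·e^(−rT) = (2374.7894 − 2110.38) · e^(−0.0605·3/12)
= 264.4094 × 0.98498881 = 260.44

$260.44 per troy ounce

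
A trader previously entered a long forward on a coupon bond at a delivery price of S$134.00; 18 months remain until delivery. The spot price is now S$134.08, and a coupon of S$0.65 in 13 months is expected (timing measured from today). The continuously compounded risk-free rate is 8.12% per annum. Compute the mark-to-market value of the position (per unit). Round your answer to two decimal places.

S$14.85

PV(remaining coupons) I = 0.65·e^(−0.0812·13/12) = 0.5953
Current forward F = (S − I)·e^(rT) = (134.08 − 0.5953)·e^(0.0812·18/12) = 133.4847 × 1.129528 = 150.7747
Value (long) = (F − K)·e^(−rT) = (150.7747 − 134.00) × 0.885325 = 14.8511
Value = S$14.85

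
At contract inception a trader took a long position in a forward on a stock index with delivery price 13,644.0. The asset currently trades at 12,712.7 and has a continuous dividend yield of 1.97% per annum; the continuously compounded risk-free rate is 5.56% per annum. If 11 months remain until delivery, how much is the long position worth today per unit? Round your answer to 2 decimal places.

Current fair forward for the remaining 11 months: F = S·e^((r − q)·T), (r − q) = 0.0556 − 0.0197 = 0.0359
F = 12712.7 · e^(0.0359 × 11/12) = 12712.7 × 1.03345580 = 13138.0135
Value of long forward = (F − K)·e^(−rT) = (13138.0135 − 13644.0) · e^(−0.0556·11/12)
= -505.9865 × 0.95031035 = -480.84

-480.84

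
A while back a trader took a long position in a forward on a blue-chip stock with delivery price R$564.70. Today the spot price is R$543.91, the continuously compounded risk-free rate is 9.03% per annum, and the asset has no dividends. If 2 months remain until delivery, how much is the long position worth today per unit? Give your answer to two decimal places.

-R$12.35

Current fair forward for the remaining 2 months: F = S·e^(r·T), r = 0.0903
F = 543.91 · e^(0.0903 × 2/12) = 543.91 × 1.015164 = 552.1579
Value of long forward = (F − K)·e^(−rT) = (552.1579 − 564.70) · e^(−0.0903·2/12)
= -12.5421 × 0.985063 = -12.35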